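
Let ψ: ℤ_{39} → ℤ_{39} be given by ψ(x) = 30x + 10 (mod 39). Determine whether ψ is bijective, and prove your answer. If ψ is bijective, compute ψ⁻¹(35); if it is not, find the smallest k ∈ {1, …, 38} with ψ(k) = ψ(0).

13

Recall: injectivity means: for all a, b in the domain, ψ(a) = ψ(b) implies a = b.
We have gcd(30, 39) = 3 > 1. Taking a = 0 and b = 13: ψ(0) = 10 and ψ(13) = 30·13 + 10 = 400 ≡ 10 (mod 39).
So ψ(0) = ψ(13) while 0 ≠ 13, so ψ is not injective, hence not bijective.
Since ψ is not bijective, we find the least positive k with ψ(k) = ψ(0): this means 30k ≡ 0 (mod 39), i.e. 39 ∣ 30k. Since gcd(30, 39) = 3, dividing through by 3 this holds exactly when 13 ∣ 10k, and as gcd(10, 13) = 1, exactly when 13 ∣ k.
The smallest positive such k is 13.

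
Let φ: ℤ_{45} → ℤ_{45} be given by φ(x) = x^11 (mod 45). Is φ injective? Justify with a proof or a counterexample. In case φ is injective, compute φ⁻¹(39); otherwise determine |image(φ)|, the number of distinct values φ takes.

φ(0) = 0^11 = 0.
φ(15): Repeated squaring mod 45: 15^1 ≡ 15, 15^2 ≡ 15² = 225 ≡ 0, 15^4 ≡ 0² = 0, 15^8 ≡ 0² = 0. Since 11 = 8 + 2 + 1, 15^11 ≡ 0·0·15: 0·0 = 0, then 0·15 = 0. So 15^11 ≡ 0 (mod 45).
So φ(0) = φ(15) = 0 while 0 ≠ 15, therefore φ is not injective.
Since φ is not injective, we determine |image(φ)|. Computing x^11 mod 45 for each x (by repeated squaring, reducing mod 45 at every step), the values φ(0), φ(1), …, φ(44) are: 0, 1, 23, 27, 34, 20, 36, 13, 17, 9, 10, 41, 18, 7, 29, 0, 31, 8, 27, 19, 5, 36, 43, 2, 9, 40, 26, 18, 37, 14, 0, 16, 38, 27, 4, 35, 36, 28, 32, 9, 25, 11, 18, 22, 44.
The distinct values are {0, 1, 2, 4, 5, 7, 8, 9, 10, 11, 13, 14, 16, 17, 18, 19, 20, 22, 23, 25, 26, 27, 28, 29, 31, 32, 34, 35, 36, 37, 38, 40, 41, 43, 44}; there are 35 of them.

35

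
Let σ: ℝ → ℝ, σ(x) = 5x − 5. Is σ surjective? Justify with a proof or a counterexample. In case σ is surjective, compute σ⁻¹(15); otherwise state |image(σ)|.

4

For any y ∈ ℝ, x = (y + 5)/5 satisfies σ(x) = y.
Thus σ is surjective.
Since σ is surjective, we compute σ⁻¹(15) = (15 + 5)/5 = 4.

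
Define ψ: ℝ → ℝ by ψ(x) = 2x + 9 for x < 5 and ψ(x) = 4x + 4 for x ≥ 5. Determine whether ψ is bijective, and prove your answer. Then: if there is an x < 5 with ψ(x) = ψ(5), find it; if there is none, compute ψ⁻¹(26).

11/2

Both pieces are strictly increasing (slopes 2 and 4), so each is injective on its own interval.
The left piece maps (−∞, 5) onto (−∞, 19); the right piece maps [5, ∞) onto [24, ∞).
The images leave a gap (19 has no preimage), so ψ is not surjective, hence not bijective.
Because the two images are disjoint, no x < 5 has ψ(x) = ψ(5), so we compute ψ⁻¹(26): 26 lies in [24, ∞), so solve 4x + 4 = 26: x = (26 − 4)/4 = 11/2.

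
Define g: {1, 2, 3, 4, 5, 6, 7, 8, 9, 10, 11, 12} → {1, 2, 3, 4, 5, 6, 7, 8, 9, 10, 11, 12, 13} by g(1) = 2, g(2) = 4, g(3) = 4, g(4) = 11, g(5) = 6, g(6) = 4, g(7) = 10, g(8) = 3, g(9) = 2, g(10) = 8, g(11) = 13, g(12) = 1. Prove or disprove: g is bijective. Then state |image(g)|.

9

g(2) = 4 = g(3) with 2 ≠ 3, so g is not injective, hence not bijective.
The image of g is {1, 2, 3, 4, 6, 8, 10, 11, 13}, which has 9 elements.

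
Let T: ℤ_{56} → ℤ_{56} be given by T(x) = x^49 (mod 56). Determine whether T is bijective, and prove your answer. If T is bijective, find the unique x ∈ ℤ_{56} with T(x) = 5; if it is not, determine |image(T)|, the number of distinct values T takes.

35

T(0) = 0^49 = 0.
T(14): Repeated squaring mod 56: 14^1 ≡ 14, 14^2 ≡ 14² = 196 ≡ 28, 14^4 ≡ 28² = 784 ≡ 0, 14^8 ≡ 0² = 0, 14^16 ≡ 0² = 0, 14^32 ≡ 0² = 0. Since 49 = 32 + 16 + 1, 14^49 ≡ 0·0·14: 0·0 = 0, then 0·14 = 0. So 14^49 ≡ 0 (mod 56).
So T(0) = T(14) = 0 while 0 ≠ 14, hence T is not injective, hence not bijective.
Since T is not bijective, we determine |image(T)|. Computing x^49 mod 56 for each x (by repeated squaring, reducing mod 56 at every step), the values T(0), T(1), …, T(55) are: 0, 1, 16, 3, 32, 5, 48, 7, 8, 9, 24, 11, 40, 13, 0, 15, 16, 17, 32, 19, 48, 21, 8, 23, 24, 25, 40, 27, 0, 29, 16, 31, 32, 33, 48, 35, 8, 37, 24, 39, 40, 41, 0, 43, 16, 45, 32, 47, 48, 49, 8, 51, 24, 53, 40, 55.
The distinct values are {0, 1, 3, 5, 7, 8, 9, 11, 13, 15, 16, 17, 19, 21, 23, 24, 25, 27, 29, 31, 32, 33, 35, 37, 39, 40, 41, 43, 45, 47, 48, 49, 51, 53, 55}; there are 35 of them.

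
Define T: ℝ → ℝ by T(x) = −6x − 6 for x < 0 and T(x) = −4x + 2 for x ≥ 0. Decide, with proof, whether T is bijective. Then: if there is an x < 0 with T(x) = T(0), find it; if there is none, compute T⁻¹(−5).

-4/3

Both pieces are strictly decreasing (slopes −6 and −4), so each is injective on its own interval.
The left piece maps (−∞, 0) onto (−6, ∞); the right piece maps [0, ∞) onto (−∞, 2].
These images overlap. In particular T(0) = 2 (right piece), and solving −6x − 6 = 2 on the left piece gives x = −4/3 < 0.
So T(−4/3) = T(0) with −4/3 ≠ 0, and T is not injective, hence not bijective. This x = −4/3 is the requested value below 0.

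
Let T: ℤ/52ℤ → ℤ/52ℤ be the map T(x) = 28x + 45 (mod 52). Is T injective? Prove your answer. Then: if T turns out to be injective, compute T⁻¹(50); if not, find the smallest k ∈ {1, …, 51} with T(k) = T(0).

13

We have gcd(28, 52) = 4 > 1. Taking u = 0 and v = 13: T(0) = 45 and T(13) = 28·13 + 45 = 409 ≡ 45 (mod 52).
So T(0) = T(13) while 0 ≠ 13, therefore T is not injective.
Since T is not injective, we find the least positive k with T(k) = T(0): this means 28k ≡ 0 (mod 52), i.e. 52 ∣ 28k. Since gcd(28, 52) = 4, dividing through by 4 this holds exactly when 13 ∣ 7k, and as gcd(7, 13) = 1, exactly when 13 ∣ k.
The smallest positive such k is 13.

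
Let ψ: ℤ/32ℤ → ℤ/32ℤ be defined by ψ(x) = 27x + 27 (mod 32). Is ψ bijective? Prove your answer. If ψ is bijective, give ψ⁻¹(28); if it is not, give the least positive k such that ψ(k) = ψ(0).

Suppose ψ(u) = ψ(v) in ℤ/32ℤ. Then 27u + 27 ≡ 27v + 27 (mod 32), hence 27(u − v) ≡ 0 (mod 32).
Since gcd(27, 32) = 1, 27 is invertible modulo 32, so u − v ≡ 0 (mod 32), i.e. u = v.
We now compute 27⁻¹ mod 32 explicitly. Euclid's algorithm: 32 = 1·27 + 5, 27 = 5·5 + 2, 5 = 2·2 + 1; back-substituting gives 1 = 19·27 − 16·32, so 27⁻¹ ≡ 19 (mod 32).
For any y ∈ ℤ/32ℤ, x = 19(y − 27) mod 32 satisfies ψ(x) = 27·19(y − 27) + 27 ≡ y (since 27·19 ≡ 1 mod 32). So every y has a preimage.
Hence ψ is bijective.
Since ψ is bijective, we compute ψ⁻¹(28): solve 27x + 27 ≡ 28 (mod 32), i.e. 27x ≡ 1 (mod 32).
Multiplying by 27⁻¹ = 19 gives x ≡ 19·1 = 19 ≡ 19 (mod 32).
Check: ψ(19) = 27·19 + 27 = 540 = 16·32 + 28 ≡ 28 (mod 32).

19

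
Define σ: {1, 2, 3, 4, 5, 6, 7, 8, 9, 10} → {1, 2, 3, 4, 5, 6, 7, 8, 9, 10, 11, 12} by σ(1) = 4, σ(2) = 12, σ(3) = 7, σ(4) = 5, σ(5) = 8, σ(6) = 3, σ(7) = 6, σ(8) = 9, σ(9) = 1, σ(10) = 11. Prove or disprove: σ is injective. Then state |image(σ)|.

10

The values σ(1), …, σ(10) are 4, 12, 7, 5, 8, 3, 6, 9, 1, 11 — all distinct.
So σ(u) = σ(v) only when u = v, and σ is injective.
The image of σ is {1, 3, 4, 5, 6, 7, 8, 9, 11, 12}, which has 10 elements.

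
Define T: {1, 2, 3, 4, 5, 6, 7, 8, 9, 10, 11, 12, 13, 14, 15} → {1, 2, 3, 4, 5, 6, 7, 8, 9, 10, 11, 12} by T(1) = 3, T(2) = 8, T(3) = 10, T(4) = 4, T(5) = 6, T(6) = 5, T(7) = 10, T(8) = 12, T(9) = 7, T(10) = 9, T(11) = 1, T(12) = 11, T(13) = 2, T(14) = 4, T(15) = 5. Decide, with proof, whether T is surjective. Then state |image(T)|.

12

Every element of the codomain has a preimage: 1 = T(11), 2 = T(13), 3 = T(1), 4 = T(4), 5 = T(6), 6 = T(5), 7 = T(9), 8 = T(2), 9 = T(10), 10 = T(3), 11 = T(12), 12 = T(8).
Therefore T is surjective.
The image of T is {1, 2, 3, 4, 5, 6, 7, 8, 9, 10, 11, 12}, which has 12 elements.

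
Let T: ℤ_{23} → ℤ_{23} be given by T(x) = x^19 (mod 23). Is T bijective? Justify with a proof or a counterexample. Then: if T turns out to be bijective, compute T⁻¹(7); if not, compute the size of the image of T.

5

Since 23 is prime, the nonzero elements of ℤ_{23} form a cyclic group of order 22.
As gcd(19, 22) = 1, raising to the 19th power is a bijection on this group: if a^19 ≡ b^19 then (ab^{−1})^19 = 1, and the only element of order dividing gcd(19, 22) = 1 is 1, so a = b.
With T(0) = 0 this makes T injective on all of ℤ_{23}, hence bijective (finite equal-size domain and codomain). In particular T is bijective.
Since T is bijective, we find the preimage of 7. The inverse of x ↦ x^19 on (ℤ_{23})^× is x ↦ x^7, because 19·7 = 133 = 6·22 + 1 ≡ 1 (mod 22) and x^{22} = 1 for x ≠ 0 (Fermat). So T⁻¹(7) = 7^7 mod 23.
Repeated squaring mod 23: 7^1 ≡ 7, 7^2 ≡ 7² = 49 ≡ 3, 7^4 ≡ 3² = 9. Since 7 = 4 + 2 + 1, 7^7 ≡ 9·3·7: 9·3 = 27 ≡ 4, then 4·7 = 28 ≡ 5. So 7^7 ≡ 5 (mod 23).
Hence T⁻¹(7) = 5.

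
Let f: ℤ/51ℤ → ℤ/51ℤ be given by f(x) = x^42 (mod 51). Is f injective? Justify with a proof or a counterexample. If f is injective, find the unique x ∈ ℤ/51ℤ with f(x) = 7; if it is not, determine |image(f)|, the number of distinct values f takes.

f(7): Repeated squaring mod 51: 7^1 ≡ 7, 7^2 ≡ 7² = 49, 7^4 ≡ 49² = 2401 ≡ 4, 7^8 ≡ 4² = 16, 7^16 ≡ 16² = 256 ≡ 1, 7^32 ≡ 1² = 1. Since 42 = 32 + 8 + 2, 7^42 ≡ 1·16·49: 1·16 = 16, then 16·49 = 784 ≡ 19. So 7^42 ≡ 19 (mod 51).
f(10): Repeated squaring mod 51: 10^1 ≡ 10, 10^2 ≡ 10² = 100 ≡ 49, 10^4 ≡ 49² = 2401 ≡ 4, 10^8 ≡ 4² = 16, 10^16 ≡ 16² = 256 ≡ 1, 10^32 ≡ 1² = 1. Since 42 = 32 + 8 + 2, 10^42 ≡ 1·16·49: 1·16 = 16, then 16·49 = 784 ≡ 19. So 10^42 ≡ 19 (mod 51).
So f(7) = f(10) = 19 while 7 ≠ 10, therefore f is not injective.
Since f is not injective, we determine |image(f)|. Computing x^42 mod 51 for each x (by repeated squaring, reducing mod 51 at every step), the values f(0), f(1), …, f(50) are: 0, 1, 4, 42, 16, 43, 15, 19, 13, 30, 19, 49, 9, 16, 25, 21, 1, 34, 18, 4, 25, 33, 43, 49, 36, 13, 13, 36, 49, 43, 33, 25, 4, 18, 34, 1, 21, 25, 16, 9, 49, 19, 30, 13, 19, 15, 43, 16, 42, 4, 1.
The distinct values are {0, 1, 4, 9, 13, 15, 16, 18, 19, 21, 25, 30, 33, 34, 36, 42, 43, 49}; there are 18 of them.

18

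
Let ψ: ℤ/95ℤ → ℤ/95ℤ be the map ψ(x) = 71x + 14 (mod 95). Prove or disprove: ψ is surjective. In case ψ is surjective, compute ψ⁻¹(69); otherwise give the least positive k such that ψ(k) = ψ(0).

65

Recall that ψ is surjective if every y in the codomain equals ψ(x) for some x in the domain.
Since gcd(71, 95) = 1, 71 is invertible modulo 95. Euclid's algorithm: 95 = 1·71 + 24, 71 = 2·24 + 23, 24 = 1·23 + 1; back-substituting gives 1 = 91·71 − 68·95, so 71⁻¹ ≡ 91 (mod 95).
Then y ↦ 91(y − 14) is a two-sided inverse to ψ, so every y ∈ ℤ/95ℤ has a preimage.
Therefore ψ is surjective.
Since ψ is surjective, we find ψ⁻¹(69): we need 71x ≡ 69 − 14 ≡ 55 (mod 95). Using 71⁻¹ = 91: x ≡ 91·55 = 5005 = 52·95 + 65, so x = 65.
Check: ψ(65) = 71·65 + 14 = 4629 = 48·95 + 69 ≡ 69 (mod 95).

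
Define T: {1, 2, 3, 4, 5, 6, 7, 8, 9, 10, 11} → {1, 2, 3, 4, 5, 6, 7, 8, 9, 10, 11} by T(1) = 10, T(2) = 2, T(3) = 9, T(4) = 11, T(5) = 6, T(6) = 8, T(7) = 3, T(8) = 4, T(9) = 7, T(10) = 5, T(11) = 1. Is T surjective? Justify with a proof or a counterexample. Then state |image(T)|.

Every element of the codomain has a preimage: 1 = T(11), 2 = T(2), 3 = T(7), 4 = T(8), 5 = T(10), 6 = T(5), 7 = T(9), 8 = T(6), 9 = T(3), 10 = T(1), 11 = T(4).
So T is surjective.
The image of T is {1, 2, 3, 4, 5, 6, 7, 8, 9, 10, 11}, which has 11 elements.

11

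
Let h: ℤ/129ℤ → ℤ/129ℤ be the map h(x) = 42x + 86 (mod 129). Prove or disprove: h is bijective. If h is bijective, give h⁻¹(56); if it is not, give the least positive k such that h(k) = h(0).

We have gcd(42, 129) = 3 > 1. Taking s = 0 and t = 43: h(0) = 86 and h(43) = 42·43 + 86 = 1892 ≡ 86 (mod 129).
So h(0) = h(43) while 0 ≠ 43, hence h is not injective, hence not bijective.
Since h is not bijective, we find the least positive k with h(k) = h(0): this means 42k ≡ 0 (mod 129), i.e. 129 ∣ 42k. Since gcd(42, 129) = 3, dividing through by 3 this holds exactly when 43 ∣ 14k, and as gcd(14, 43) = 1, exactly when 43 ∣ k.
The smallest positive such k is 43.

43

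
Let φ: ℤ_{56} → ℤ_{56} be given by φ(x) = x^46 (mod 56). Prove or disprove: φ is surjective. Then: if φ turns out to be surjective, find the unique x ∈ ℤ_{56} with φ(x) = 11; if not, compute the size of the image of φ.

φ(6): Repeated squaring mod 56: 6^1 ≡ 6, 6^2 ≡ 6² = 36, 6^4 ≡ 36² = 1296 ≡ 8, 6^8 ≡ 8² = 64 ≡ 8, 6^16 ≡ 8² = 64 ≡ 8, 6^32 ≡ 8² = 64 ≡ 8. Since 46 = 32 + 8 + 4 + 2, 6^46 ≡ 8·8·8·36: 8·8 = 64 ≡ 8, then 8·8 = 64 ≡ 8, then 8·36 = 288 ≡ 8. So 6^46 ≡ 8 (mod 56).
φ(8): Repeated squaring mod 56: 8^1 ≡ 8, 8^2 ≡ 8² = 64 ≡ 8, 8^4 ≡ 8² = 64 ≡ 8, 8^8 ≡ 8² = 64 ≡ 8, 8^16 ≡ 8² = 64 ≡ 8, 8^32 ≡ 8² = 64 ≡ 8. Since 46 = 32 + 8 + 4 + 2, 8^46 ≡ 8·8·8·8: 8·8 = 64 ≡ 8, then 8·8 = 64 ≡ 8, then 8·8 = 64 ≡ 8. So 8^46 ≡ 8 (mod 56).
So φ(6) = φ(8) = 8 while 6 ≠ 8, therefore φ is not injective.
A non-injective map from the 56-element set ℤ_{56} to itself takes at most 55 distinct values, so it cannot be surjective. So φ is not surjective.
Since φ is not surjective, we determine |image(φ)|. Computing x^46 mod 56 for each x (by repeated squaring, reducing mod 56 at every step), the values φ(0), φ(1), …, φ(55) are: 0, 1, 16, 25, 32, 9, 8, 49, 8, 9, 32, 25, 16, 1, 0, 1, 16, 25, 32, 9, 8, 49, 8, 9, 32, 25, 16, 1, 0, 1, 16, 25, 32, 9, 8, 49, 8, 9, 32, 25, 16, 1, 0, 1, 16, 25, 32, 9, 8, 49, 8, 9, 32, 25, 16, 1.
The distinct values are {0, 1, 8, 9, 16, 25, 32, 49}; there are 8 of them.

8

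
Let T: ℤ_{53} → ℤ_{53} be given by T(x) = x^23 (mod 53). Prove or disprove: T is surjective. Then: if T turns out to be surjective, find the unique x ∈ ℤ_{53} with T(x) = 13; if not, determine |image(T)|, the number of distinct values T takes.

Since 53 is prime, the nonzero elements of ℤ_{53} form a cyclic group of order 52.
As gcd(23, 52) = 1, raising to the 23rd power is a bijection on this group: if a^23 ≡ b^23 then (ab^{−1})^23 = 1, and the only element of order dividing gcd(23, 52) = 1 is 1, so a = b.
With T(0) = 0 this makes T injective on all of ℤ_{53}, hence bijective (finite equal-size domain and codomain). In particular T is surjective.
Since T is surjective, we find the preimage of 13. The inverse of x ↦ x^23 on (ℤ_{53})^× is x ↦ x^43, because 23·43 = 989 = 19·52 + 1 ≡ 1 (mod 52) and x^{52} = 1 for x ≠ 0 (Fermat). So T⁻¹(13) = 13^43 mod 53.
Repeated squaring mod 53: 13^1 ≡ 13, 13^2 ≡ 13² = 169 ≡ 10, 13^4 ≡ 10² = 100 ≡ 47, 13^8 ≡ 47² = 2209 ≡ 36, 13^16 ≡ 36² = 1296 ≡ 24, 13^32 ≡ 24² = 576 ≡ 46. Since 43 = 32 + 8 + 2 + 1, 13^43 ≡ 46·36·10·13: 46·36 = 1656 ≡ 13, then 13·10 = 130 ≡ 24, then 24·13 = 312 ≡ 47. So 13^43 ≡ 47 (mod 53).
Hence T⁻¹(13) = 47.

47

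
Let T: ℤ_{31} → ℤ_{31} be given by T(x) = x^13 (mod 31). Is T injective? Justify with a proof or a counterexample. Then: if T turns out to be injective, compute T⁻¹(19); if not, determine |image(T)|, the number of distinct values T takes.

Since 31 is prime, the nonzero elements of ℤ_{31} form a cyclic group of order 30.
As gcd(13, 30) = 1, raising to the 13th power is a bijection on this group: if s^13 ≡ t^13 then (st^{−1})^13 = 1, and the only element of order dividing gcd(13, 30) = 1 is 1, so s = t.
With T(0) = 0 this makes T injective on all of ℤ_{31}, hence bijective (finite equal-size domain and codomain). In particular T is injective.
Since T is injective, we find the preimage of 19. The inverse of x ↦ x^13 on (ℤ_{31})^× is x ↦ x^7, because 13·7 = 91 = 3·30 + 1 ≡ 1 (mod 30) and x^{30} = 1 for x ≠ 0 (Fermat). So T⁻¹(19) = 19^7 mod 31.
Repeated squaring mod 31: 19^1 ≡ 19, 19^2 ≡ 19² = 361 ≡ 20, 19^4 ≡ 20² = 400 ≡ 28. Since 7 = 4 + 2 + 1, 19^7 ≡ 28·20·19: 28·20 = 560 ≡ 2, then 2·19 = 38 ≡ 7. So 19^7 ≡ 7 (mod 31).
Hence T⁻¹(19) = 7.

7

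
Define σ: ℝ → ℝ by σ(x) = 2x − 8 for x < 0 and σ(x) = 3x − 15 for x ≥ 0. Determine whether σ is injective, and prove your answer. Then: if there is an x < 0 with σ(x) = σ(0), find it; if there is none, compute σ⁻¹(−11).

Both pieces are strictly increasing (slopes 2 and 3), so each is injective on its own interval.
The left piece maps (−∞, 0) onto (−∞, −8); the right piece maps [0, ∞) onto [−15, ∞).
These images overlap. In particular σ(0) = −15 (right piece), and solving 2x − 8 = −15 on the left piece gives x = −7/2 < 0.
So σ(−7/2) = σ(0) with −7/2 ≠ 0, and σ is not injective. This x = −7/2 is the requested value below 0.

-7/2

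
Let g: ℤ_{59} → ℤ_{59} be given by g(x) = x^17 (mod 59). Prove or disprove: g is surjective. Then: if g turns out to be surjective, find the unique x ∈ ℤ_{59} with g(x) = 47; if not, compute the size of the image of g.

Since 59 is prime, the nonzero elements of ℤ_{59} form a cyclic group of order 58.
As gcd(17, 58) = 1, raising to the 17th power is a bijection on this group: if s^17 ≡ t^17 then (st^{−1})^17 = 1, and the only element of order dividing gcd(17, 58) = 1 is 1, so s = t.
With g(0) = 0 this makes g injective on all of ℤ_{59}, hence bijective (finite equal-size domain and codomain). In particular g is surjective.
Since g is surjective, we find the preimage of 47. The inverse of x ↦ x^17 on (ℤ_{59})^× is x ↦ x^41, because 17·41 = 697 = 12·58 + 1 ≡ 1 (mod 58) and x^{58} = 1 for x ≠ 0 (Fermat). So g⁻¹(47) = 47^41 mod 59.
Repeated squaring mod 59: 47^1 ≡ 47, 47^2 ≡ 47² = 2209 ≡ 26, 47^4 ≡ 26² = 676 ≡ 27, 47^8 ≡ 27² = 729 ≡ 21, 47^16 ≡ 21² = 441 ≡ 28, 47^32 ≡ 28² = 784 ≡ 17. Since 41 = 32 + 8 + 1, 47^41 ≡ 17·21·47: 17·21 = 357 ≡ 3, then 3·47 = 141 ≡ 23. So 47^41 ≡ 23 (mod 59).
Hence g⁻¹(47) = 23.

23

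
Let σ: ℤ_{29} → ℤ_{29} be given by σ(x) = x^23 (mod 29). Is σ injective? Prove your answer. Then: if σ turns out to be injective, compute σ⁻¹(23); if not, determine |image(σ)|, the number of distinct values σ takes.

20

Since 29 is prime, the nonzero elements of ℤ_{29} form a cyclic group of order 28.
As gcd(23, 28) = 1, raising to the 23rd power is a bijection on this group: if a^23 ≡ b^23 then (ab^{−1})^23 = 1, and the only element of order dividing gcd(23, 28) = 1 is 1, so a = b.
With σ(0) = 0 this makes σ injective on all of ℤ_{29}, hence bijective (finite equal-size domain and codomain). In particular σ is injective.
Since σ is injective, we find the preimage of 23. The inverse of x ↦ x^23 on (ℤ_{29})^× is x ↦ x^11, because 23·11 = 253 = 9·28 + 1 ≡ 1 (mod 28) and x^{28} = 1 for x ≠ 0 (Fermat). So σ⁻¹(23) = 23^11 mod 29.
Repeated squaring mod 29: 23^1 ≡ 23, 23^2 ≡ 23² = 529 ≡ 7, 23^4 ≡ 7² = 49 ≡ 20, 23^8 ≡ 20² = 400 ≡ 23. Since 11 = 8 + 2 + 1, 23^11 ≡ 23·7·23: 23·7 = 161 ≡ 16, then 16·23 = 368 ≡ 20. So 23^11 ≡ 20 (mod 29).
Hence σ⁻¹(23) = 20.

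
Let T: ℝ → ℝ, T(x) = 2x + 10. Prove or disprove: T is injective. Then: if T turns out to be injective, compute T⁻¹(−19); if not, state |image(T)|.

-29/2

Recall: injectivity means: for all a, b in the domain, T(a) = T(b) implies a = b.
Suppose T(a) = T(b). Then 2a + 10 = 2b + 10, thus 2a = 2b, hence a = b.
Hence T is injective.
Since T is injective, we compute T⁻¹(−19) = (−19 − 10)/2 = −29/2.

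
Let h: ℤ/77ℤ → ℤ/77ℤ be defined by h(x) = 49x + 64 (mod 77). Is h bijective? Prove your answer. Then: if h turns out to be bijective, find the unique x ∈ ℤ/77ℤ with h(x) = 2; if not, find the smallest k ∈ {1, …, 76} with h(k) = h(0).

11

We have gcd(49, 77) = 7 > 1. Taking s = 0 and t = 11: h(0) = 64 and h(11) = 49·11 + 64 = 603 ≡ 64 (mod 77).
So h(0) = h(11) while 0 ≠ 11, hence h is not injective, hence not bijective.
Since h is not bijective, we find the least positive k with h(k) = h(0): this means 49k ≡ 0 (mod 77), i.e. 77 ∣ 49k. Since gcd(49, 77) = 7, dividing through by 7 this holds exactly when 11 ∣ 7k, and as gcd(7, 11) = 1, exactly when 11 ∣ k.
The smallest positive such k is 11.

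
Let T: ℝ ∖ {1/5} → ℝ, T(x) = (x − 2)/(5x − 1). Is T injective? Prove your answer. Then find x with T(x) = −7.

1/4

Suppose T(a) = T(b). Cross-multiplying: (a − 2)(5b − 1) = (b − 2)(5a − 1).
Expanding both sides and cancelling the symmetric terms leaves 9·(a − b) = 0. Since 9 ≠ 0, a = b. Hence T is injective.
Solving T(x) = −7: cross-multiplying gives x − 2 = −7(5x − 1), which rearranges to 36x = 9, so x = 1/4.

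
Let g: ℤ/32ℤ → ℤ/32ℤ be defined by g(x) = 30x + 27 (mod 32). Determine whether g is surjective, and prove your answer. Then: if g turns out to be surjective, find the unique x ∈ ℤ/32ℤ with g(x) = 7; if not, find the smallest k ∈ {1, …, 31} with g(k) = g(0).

16

Since gcd(30, 32) = 2, we have 30x ≡ 0 (mod 2) for all x, so g(x) ≡ 1 (mod 2).
But 0 ≢ 1 (mod 2), so 0 ∈ ℤ/32ℤ has no preimage. Hence g is not surjective.
Since g is not surjective, we find the least positive k with g(k) = g(0): this means 30k ≡ 0 (mod 32), i.e. 32 ∣ 30k. Since gcd(30, 32) = 2, dividing through by 2 this holds exactly when 16 ∣ 15k, and as gcd(15, 16) = 1, exactly when 16 ∣ k.
The smallest positive such k is 16.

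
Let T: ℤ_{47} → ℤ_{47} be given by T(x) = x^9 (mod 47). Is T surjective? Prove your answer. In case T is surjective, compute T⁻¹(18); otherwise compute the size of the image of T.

Since 47 is prime, the nonzero elements of ℤ_{47} form a cyclic group of order 46.
As gcd(9, 46) = 1, raising to the 9th power is a bijection on this group: if u^9 ≡ v^9 then (uv^{−1})^9 = 1, and the only element of order dividing gcd(9, 46) = 1 is 1, so u = v.
With T(0) = 0 this makes T injective on all of ℤ_{47}, hence bijective (finite equal-size domain and codomain). In particular T is surjective.
Since T is surjective, we find the preimage of 18. The inverse of x ↦ x^9 on (ℤ_{47})^× is x ↦ x^41, because 9·41 = 369 = 8·46 + 1 ≡ 1 (mod 46) and x^{46} = 1 for x ≠ 0 (Fermat). So T⁻¹(18) = 18^41 mod 47.
Repeated squaring mod 47: 18^1 ≡ 18, 18^2 ≡ 18² = 324 ≡ 42, 18^4 ≡ 42² = 1764 ≡ 25, 18^8 ≡ 25² = 625 ≡ 14, 18^16 ≡ 14² = 196 ≡ 8, 18^32 ≡ 8² = 64 ≡ 17. Since 41 = 32 + 8 + 1, 18^41 ≡ 17·14·18: 17·14 = 238 ≡ 3, then 3·18 = 54 ≡ 7. So 18^41 ≡ 7 (mod 47).
Hence T⁻¹(18) = 7.

7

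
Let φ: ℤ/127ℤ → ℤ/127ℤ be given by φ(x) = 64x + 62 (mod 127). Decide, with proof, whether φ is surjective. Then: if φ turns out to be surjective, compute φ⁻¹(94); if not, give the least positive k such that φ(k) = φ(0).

Since gcd(64, 127) = 1, 64 is invertible modulo 127. Euclid's algorithm: 127 = 1·64 + 63, 64 = 1·63 + 1; back-substituting gives 1 = 2·64 − 1·127, so 64⁻¹ ≡ 2 (mod 127).
For any y ∈ ℤ/127ℤ, x = 2(y − 62) mod 127 satisfies φ(x) = 64·2(y − 62) + 62 ≡ y (since 64·2 ≡ 1 mod 127). So every y has a preimage.
Thus φ is surjective.
Since φ is surjective, we compute φ⁻¹(94): solve 64x + 62 ≡ 94 (mod 127), i.e. 64x ≡ 32 (mod 127).
Multiplying by 64⁻¹ = 2 gives x ≡ 2·32 = 64 ≡ 64 (mod 127).
Check: φ(64) = 64·64 + 62 = 4158 = 32·127 + 94 ≡ 94 (mod 127).

64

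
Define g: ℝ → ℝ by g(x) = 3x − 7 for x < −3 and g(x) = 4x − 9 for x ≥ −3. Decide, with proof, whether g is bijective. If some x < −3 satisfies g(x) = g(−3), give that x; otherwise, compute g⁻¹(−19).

Both pieces are strictly increasing (slopes 3 and 4), so each is injective on its own interval.
The left piece maps (−∞, −3) onto (−∞, −16); the right piece maps [−3, ∞) onto [−21, ∞).
These images overlap. In particular g(−3) = −21 (right piece), and solving 3x − 7 = −21 on the left piece gives x = −14/3 < −3.
So g(−14/3) = g(−3) with −14/3 ≠ −3, and g is not injective, hence not bijective. This x = −14/3 is the requested value below −3.

-14/3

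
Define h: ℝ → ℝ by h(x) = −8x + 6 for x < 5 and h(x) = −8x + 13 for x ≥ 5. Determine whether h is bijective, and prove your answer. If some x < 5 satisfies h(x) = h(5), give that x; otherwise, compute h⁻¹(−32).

33/8

Both pieces are strictly decreasing (slopes −8 and −8), so each is injective on its own interval.
The left piece maps (−∞, 5) onto (−34, ∞); the right piece maps [5, ∞) onto (−∞, −27].
These images overlap. In particular h(5) = −27 (right piece), and solving −8x + 6 = −27 on the left piece gives x = 33/8 < 5.
So h(33/8) = h(5) with 33/8 ≠ 5, and h is not injective, hence not bijective. This x = 33/8 is the requested value below 5.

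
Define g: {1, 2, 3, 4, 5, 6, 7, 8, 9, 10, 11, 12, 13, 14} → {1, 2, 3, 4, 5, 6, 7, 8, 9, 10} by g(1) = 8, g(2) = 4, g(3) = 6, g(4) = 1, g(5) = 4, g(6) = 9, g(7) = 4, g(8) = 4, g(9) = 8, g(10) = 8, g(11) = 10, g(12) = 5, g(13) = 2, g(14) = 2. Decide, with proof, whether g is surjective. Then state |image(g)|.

No element maps to 3, so g is not surjective.
The image of g is {1, 2, 4, 5, 6, 8, 9, 10}, which has 8 elements.

8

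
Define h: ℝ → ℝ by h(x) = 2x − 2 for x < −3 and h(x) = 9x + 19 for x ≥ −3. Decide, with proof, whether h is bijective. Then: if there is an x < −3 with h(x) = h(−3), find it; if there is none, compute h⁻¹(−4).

Both pieces are strictly increasing (slopes 2 and 9), so each is injective on its own interval.
The left piece maps (−∞, −3) onto (−∞, −8); the right piece maps [−3, ∞) onto [−8, ∞).
Since −8 = −8, the images partition ℝ: h is injective and surjective, hence bijective.
Because the two images are disjoint, no x < −3 has h(x) = h(−3), so we compute h⁻¹(−4): −4 lies in [−8, ∞), so solve 9x + 19 = −4: x = (−4 − 19)/9 = −23/9.

-23/9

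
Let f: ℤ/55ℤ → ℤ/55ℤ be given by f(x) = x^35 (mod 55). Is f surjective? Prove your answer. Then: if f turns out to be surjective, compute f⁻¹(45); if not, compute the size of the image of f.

15

f(2): Repeated squaring mod 55: 2^1 ≡ 2, 2^2 ≡ 2² = 4, 2^4 ≡ 4² = 16, 2^8 ≡ 16² = 256 ≡ 36, 2^16 ≡ 36² = 1296 ≡ 31, 2^32 ≡ 31² = 961 ≡ 26. Since 35 = 32 + 2 + 1, 2^35 ≡ 26·4·2: 26·4 = 104 ≡ 49, then 49·2 = 98 ≡ 43. So 2^35 ≡ 43 (mod 55).
f(7): Repeated squaring mod 55: 7^1 ≡ 7, 7^2 ≡ 7² = 49, 7^4 ≡ 49² = 2401 ≡ 36, 7^8 ≡ 36² = 1296 ≡ 31, 7^16 ≡ 31² = 961 ≡ 26, 7^32 ≡ 26² = 676 ≡ 16. Since 35 = 32 + 2 + 1, 7^35 ≡ 16·49·7: 16·49 = 784 ≡ 14, then 14·7 = 98 ≡ 43. So 7^35 ≡ 43 (mod 55).
So f(2) = f(7) = 43 while 2 ≠ 7, thus f is not injective.
A non-injective map from the 55-element set ℤ/55ℤ to itself takes at most 54 distinct values, so it cannot be surjective. So f is not surjective.
Since f is not surjective, we determine |image(f)|. Computing x^35 mod 55 for each x (by repeated squaring, reducing mod 55 at every step), the values f(0), f(1), …, f(54) are: 0, 1, 43, 12, 34, 45, 21, 43, 32, 34, 10, 11, 23, 32, 34, 45, 1, 43, 32, 54, 45, 21, 33, 12, 54, 45, 1, 23, 32, 54, 10, 1, 43, 22, 34, 10, 1, 23, 12, 54, 10, 21, 23, 32, 44, 45, 21, 23, 12, 34, 10, 21, 43, 12, 54.
The distinct values are {0, 1, 10, 11, 12, 21, 22, 23, 32, 33, 34, 43, 44, 45, 54}; there are 15 of them.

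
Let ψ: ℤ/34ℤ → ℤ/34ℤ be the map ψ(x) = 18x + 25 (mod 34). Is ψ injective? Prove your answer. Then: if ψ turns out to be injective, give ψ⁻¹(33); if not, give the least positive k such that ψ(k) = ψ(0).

17

We have gcd(18, 34) = 2 > 1. Taking x_1 = 0 and x_2 = 17: ψ(0) = 25 and ψ(17) = 18·17 + 25 = 331 ≡ 25 (mod 34).
So ψ(0) = ψ(17) while 0 ≠ 17, hence ψ is not injective.
Since ψ is not injective, we find the least positive k with ψ(k) = ψ(0): this means 18k ≡ 0 (mod 34), i.e. 34 ∣ 18k. Since gcd(18, 34) = 2, dividing through by 2 this holds exactly when 17 ∣ 9k, and as gcd(9, 17) = 1, exactly when 17 ∣ k.
The smallest positive such k is 17.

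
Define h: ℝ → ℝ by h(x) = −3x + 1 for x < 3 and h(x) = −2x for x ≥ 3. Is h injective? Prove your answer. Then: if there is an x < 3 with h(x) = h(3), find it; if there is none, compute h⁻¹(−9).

7/3

Both pieces are strictly decreasing (slopes −3 and −2), so each is injective on its own interval.
The left piece maps (−∞, 3) onto (−8, ∞); the right piece maps [3, ∞) onto (−∞, −6].
These images overlap. In particular h(3) = −6 (right piece), and solving −3x + 1 = −6 on the left piece gives x = 7/3 < 3.
So h(7/3) = h(3) with 7/3 ≠ 3, and h is not injective. This x = 7/3 is the requested value below 3.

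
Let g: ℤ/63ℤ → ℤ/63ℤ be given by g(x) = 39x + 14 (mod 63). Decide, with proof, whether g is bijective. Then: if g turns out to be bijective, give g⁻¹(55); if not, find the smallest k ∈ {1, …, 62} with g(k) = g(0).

We have gcd(39, 63) = 3 > 1. Taking s = 0 and t = 21: g(0) = 14 and g(21) = 39·21 + 14 = 833 ≡ 14 (mod 63).
So g(0) = g(21) while 0 ≠ 21, therefore g is not injective, hence not bijective.
Since g is not bijective, we find the least positive k with g(k) = g(0): this means 39k ≡ 0 (mod 63), i.e. 63 ∣ 39k. Since gcd(39, 63) = 3, dividing through by 3 this holds exactly when 21 ∣ 13k, and as gcd(13, 21) = 1, exactly when 21 ∣ k.
The smallest positive such k is 21.

21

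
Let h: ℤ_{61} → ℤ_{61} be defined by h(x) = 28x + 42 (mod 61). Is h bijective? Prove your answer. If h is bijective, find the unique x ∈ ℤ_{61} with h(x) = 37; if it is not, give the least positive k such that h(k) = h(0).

2

Suppose h(s) = h(t) in ℤ_{61}. Then 28s + 42 ≡ 28t + 42 (mod 61), therefore 28(s − t) ≡ 0 (mod 61).
Since gcd(28, 61) = 1, 28 is invertible modulo 61, hence s − t ≡ 0 (mod 61), i.e. s = t.
We now compute 28⁻¹ mod 61 explicitly. Euclid's algorithm: 61 = 2·28 + 5, 28 = 5·5 + 3, 5 = 1·3 + 2, 3 = 1·2 + 1; back-substituting gives 1 = 24·28 − 11·61, so 28⁻¹ ≡ 24 (mod 61).
Then y ↦ 24(y − 42) is a two-sided inverse to h, so every y ∈ ℤ_{61} has a preimage.
Therefore h is bijective.
Since h is bijective, we compute h⁻¹(37): solve 28x + 42 ≡ 37 (mod 61), i.e. 28x ≡ 56 (mod 61).
Multiplying by 28⁻¹ = 24 gives x ≡ 24·56 = 1344 = 22·61 + 2 ≡ 2 (mod 61).
Check: h(2) = 28·2 + 42 = 98 = 1·61 + 37 ≡ 37 (mod 61).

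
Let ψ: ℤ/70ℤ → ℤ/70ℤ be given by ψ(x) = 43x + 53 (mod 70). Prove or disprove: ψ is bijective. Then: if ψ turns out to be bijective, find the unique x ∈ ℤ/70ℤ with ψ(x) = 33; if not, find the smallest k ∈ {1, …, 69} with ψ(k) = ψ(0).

50

If ψ(x_1) = ψ(x_2), then 43x_1 ≡ 43x_2 (mod 70). Because gcd(43, 70) = 1, we may cancel 43 to get x_1 ≡ x_2 (mod 70).
We now compute 43⁻¹ mod 70 explicitly. Euclid's algorithm: 70 = 1·43 + 27, 43 = 1·27 + 16, 27 = 1·16 + 11, 16 = 1·11 + 5, 11 = 2·5 + 1; back-substituting gives 1 = 57·43 − 35·70, so 43⁻¹ ≡ 57 (mod 70).
For any y ∈ ℤ/70ℤ, x = 57(y − 53) mod 70 satisfies ψ(x) = 43·57(y − 53) + 53 ≡ y (since 43·57 ≡ 1 mod 70). So every y has a preimage.
So ψ is bijective.
Since ψ is bijective, we find ψ⁻¹(33): we need 43x ≡ 33 − 53 ≡ 50 (mod 70). Using 43⁻¹ = 57: x ≡ 57·50 = 2850 = 40·70 + 50, so x = 50.
Check: ψ(50) = 43·50 + 53 = 2203 = 31·70 + 33 ≡ 33 (mod 70).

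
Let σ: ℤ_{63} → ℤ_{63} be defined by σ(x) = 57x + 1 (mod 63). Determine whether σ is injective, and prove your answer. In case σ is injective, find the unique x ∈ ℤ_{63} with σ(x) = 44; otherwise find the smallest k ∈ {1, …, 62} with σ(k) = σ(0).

21

By definition, injectivity means: for all a, b in the domain, σ(a) = σ(b) implies a = b.
We have gcd(57, 63) = 3 > 1. Taking a = 0 and b = 21: σ(0) = 1 and σ(21) = 57·21 + 1 = 1198 ≡ 1 (mod 63).
So σ(0) = σ(21) while 0 ≠ 21, thus σ is not injective.
Since σ is not injective, we find the least positive k with σ(k) = σ(0): this means 57k ≡ 0 (mod 63), i.e. 63 ∣ 57k. Since gcd(57, 63) = 3, dividing through by 3 this holds exactly when 21 ∣ 19k, and as gcd(19, 21) = 1, exactly when 21 ∣ k.
The smallest positive such k is 21.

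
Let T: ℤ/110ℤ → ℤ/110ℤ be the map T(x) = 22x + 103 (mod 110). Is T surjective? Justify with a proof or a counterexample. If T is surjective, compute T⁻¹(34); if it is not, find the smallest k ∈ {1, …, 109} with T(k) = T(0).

Recall: surjectivity means every element of the codomain has a preimage under T.
Since gcd(22, 110) = 22, we have 22x ≡ 0 (mod 22) for all x, so T(x) ≡ 15 (mod 22).
But 0 ≢ 15 (mod 22), so 0 ∈ ℤ/110ℤ has no preimage. Therefore T is not surjective.
Since T is not surjective, we find the least positive k with T(k) = T(0): this means 22k ≡ 0 (mod 110), i.e. 110 ∣ 22k. Since gcd(22, 110) = 22, dividing through by 22 this holds exactly when 5 ∣ k.
The smallest positive such k is 5.

5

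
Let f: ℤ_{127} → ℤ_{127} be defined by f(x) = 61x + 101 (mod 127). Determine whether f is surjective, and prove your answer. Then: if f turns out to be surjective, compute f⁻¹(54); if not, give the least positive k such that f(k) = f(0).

By definition, f is surjective if every y in the codomain equals f(x) for some x in the domain.
Since gcd(61, 127) = 1, 61 is invertible modulo 127. Euclid's algorithm: 127 = 2·61 + 5, 61 = 12·5 + 1; back-substituting gives 1 = 25·61 − 12·127, so 61⁻¹ ≡ 25 (mod 127).
For any y ∈ ℤ_{127}, x = 25(y − 101) mod 127 satisfies f(x) = 61·25(y − 101) + 101 ≡ y (since 61·25 ≡ 1 mod 127). So every y has a preimage.
Thus f is surjective.
Since f is surjective, we find f⁻¹(54): we need 61x ≡ 54 − 101 ≡ 80 (mod 127). Using 61⁻¹ = 25: x ≡ 25·80 = 2000 = 15·127 + 95, so x = 95.
Check: f(95) = 61·95 + 101 = 5896 = 46·127 + 54 ≡ 54 (mod 127).

95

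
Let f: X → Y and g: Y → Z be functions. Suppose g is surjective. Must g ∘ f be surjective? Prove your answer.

not surjective

No. Take X = {1}, Y = Z = {1, 2, 3}, f(1) = 1, and g = identity (surjective).
Then (g ∘ f)(1) = 1, and 3 ∈ Z has no preimage under g ∘ f, so g ∘ f is not surjective.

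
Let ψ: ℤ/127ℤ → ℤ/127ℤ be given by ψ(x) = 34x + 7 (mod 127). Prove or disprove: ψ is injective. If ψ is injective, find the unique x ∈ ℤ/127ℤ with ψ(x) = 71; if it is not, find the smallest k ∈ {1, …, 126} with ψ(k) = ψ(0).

Suppose ψ(u) = ψ(v) in ℤ/127ℤ. Then 34u + 7 ≡ 34v + 7 (mod 127), so 34(u − v) ≡ 0 (mod 127).
Since gcd(34, 127) = 1, 34 is invertible modulo 127, thus u − v ≡ 0 (mod 127), i.e. u = v.
Hence ψ is injective.
We now compute 34⁻¹ mod 127 explicitly. Euclid's algorithm: 127 = 3·34 + 25, 34 = 1·25 + 9, 25 = 2·9 + 7, 9 = 1·7 + 2, 7 = 3·2 + 1; back-substituting gives 1 = 71·34 − 19·127, so 34⁻¹ ≡ 71 (mod 127).
Since ψ is injective, we find ψ⁻¹(71): we need 34x ≡ 71 − 7 ≡ 64 (mod 127). Using 34⁻¹ = 71: x ≡ 71·64 = 4544 = 35·127 + 99, so x = 99.
Check: ψ(99) = 34·99 + 7 = 3373 = 26·127 + 71 ≡ 71 (mod 127).

99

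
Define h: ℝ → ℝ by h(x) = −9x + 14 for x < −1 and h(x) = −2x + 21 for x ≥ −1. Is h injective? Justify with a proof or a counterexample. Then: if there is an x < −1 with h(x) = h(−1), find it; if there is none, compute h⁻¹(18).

3/2

Both pieces are strictly decreasing (slopes −9 and −2), so each is injective on its own interval.
The left piece maps (−∞, −1) onto (23, ∞); the right piece maps [−1, ∞) onto (−∞, 23].
These images are disjoint, so no value is attained by both pieces. So h is injective.
Because the two images are disjoint, no x < −1 has h(x) = h(−1), so we compute h⁻¹(18): 18 lies in (−∞, 23], so solve −2x + 21 = 18: x = (18 − 21)/(−2) = 3/2.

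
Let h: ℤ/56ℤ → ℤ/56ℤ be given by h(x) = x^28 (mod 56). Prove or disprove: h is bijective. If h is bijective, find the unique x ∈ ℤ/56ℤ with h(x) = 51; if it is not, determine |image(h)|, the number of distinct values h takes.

h(6): Repeated squaring mod 56: 6^1 ≡ 6, 6^2 ≡ 6² = 36, 6^4 ≡ 36² = 1296 ≡ 8, 6^8 ≡ 8² = 64 ≡ 8, 6^16 ≡ 8² = 64 ≡ 8. Since 28 = 16 + 8 + 4, 6^28 ≡ 8·8·8: 8·8 = 64 ≡ 8, then 8·8 = 64 ≡ 8. So 6^28 ≡ 8 (mod 56).
h(8): Repeated squaring mod 56: 8^1 ≡ 8, 8^2 ≡ 8² = 64 ≡ 8, 8^4 ≡ 8² = 64 ≡ 8, 8^8 ≡ 8² = 64 ≡ 8, 8^16 ≡ 8² = 64 ≡ 8. Since 28 = 16 + 8 + 4, 8^28 ≡ 8·8·8: 8·8 = 64 ≡ 8, then 8·8 = 64 ≡ 8. So 8^28 ≡ 8 (mod 56).
So h(6) = h(8) = 8 while 6 ≠ 8, so h is not injective, hence not bijective.
Since h is not bijective, we determine |image(h)|. Computing x^28 mod 56 for each x (by repeated squaring, reducing mod 56 at every step), the values h(0), h(1), …, h(55) are: 0, 1, 16, 25, 32, 9, 8, 49, 8, 9, 32, 25, 16, 1, 0, 1, 16, 25, 32, 9, 8, 49, 8, 9, 32, 25, 16, 1, 0, 1, 16, 25, 32, 9, 8, 49, 8, 9, 32, 25, 16, 1, 0, 1, 16, 25, 32, 9, 8, 49, 8, 9, 32, 25, 16, 1.
The distinct values are {0, 1, 8, 9, 16, 25, 32, 49}; there are 8 of them.

8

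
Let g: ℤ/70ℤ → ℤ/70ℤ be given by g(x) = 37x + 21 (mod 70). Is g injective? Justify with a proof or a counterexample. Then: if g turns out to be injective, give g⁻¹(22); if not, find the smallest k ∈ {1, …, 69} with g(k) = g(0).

53

Recall that injectivity means: for all u, v in the domain, g(u) = g(v) implies u = v.
If g(u) = g(v), then 37u ≡ 37v (mod 70). Because gcd(37, 70) = 1, we may cancel 37 to get u ≡ v (mod 70).
So g is injective.
We now compute 37⁻¹ mod 70 explicitly. Euclid's algorithm: 70 = 1·37 + 33, 37 = 1·33 + 4, 33 = 8·4 + 1; back-substituting gives 1 = 53·37 − 28·70, so 37⁻¹ ≡ 53 (mod 70).
Since g is injective, we compute g⁻¹(22): solve 37x + 21 ≡ 22 (mod 70), i.e. 37x ≡ 1 (mod 70).
Multiplying by 37⁻¹ = 53 gives x ≡ 53·1 = 53 ≡ 53 (mod 70).
Check: g(53) = 37·53 + 21 = 1982 = 28·70 + 22 ≡ 22 (mod 70).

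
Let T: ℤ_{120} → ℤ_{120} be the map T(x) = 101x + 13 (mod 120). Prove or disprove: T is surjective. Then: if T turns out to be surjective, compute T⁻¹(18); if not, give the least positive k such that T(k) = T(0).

25

Since gcd(101, 120) = 1, 101 is invertible modulo 120. Euclid's algorithm: 120 = 1·101 + 19, 101 = 5·19 + 6, 19 = 3·6 + 1; back-substituting gives 1 = 101·101 − 85·120, so 101⁻¹ ≡ 101 (mod 120).
For any y ∈ ℤ_{120}, x = 101(y − 13) mod 120 satisfies T(x) = 101·101(y − 13) + 13 ≡ y (since 101·101 ≡ 1 mod 120). So every y has a preimage.
Thus T is surjective.
Since T is surjective, we compute T⁻¹(18): solve 101x + 13 ≡ 18 (mod 120), i.e. 101x ≡ 5 (mod 120).
Multiplying by 101⁻¹ = 101 gives x ≡ 101·5 = 505 = 4·120 + 25 ≡ 25 (mod 120).
Check: T(25) = 101·25 + 13 = 2538 = 21·120 + 18 ≡ 18 (mod 120).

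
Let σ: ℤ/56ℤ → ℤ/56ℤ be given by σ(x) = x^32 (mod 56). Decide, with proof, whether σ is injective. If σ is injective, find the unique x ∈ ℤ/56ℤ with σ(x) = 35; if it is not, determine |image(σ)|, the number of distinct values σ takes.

8

σ(6): Repeated squaring mod 56: 6^1 ≡ 6, 6^2 ≡ 6² = 36, 6^4 ≡ 36² = 1296 ≡ 8, 6^8 ≡ 8² = 64 ≡ 8, 6^16 ≡ 8² = 64 ≡ 8, 6^32 ≡ 8² = 64 ≡ 8. So 6^32 ≡ 8 (mod 56).
σ(8): Repeated squaring mod 56: 8^1 ≡ 8, 8^2 ≡ 8² = 64 ≡ 8, 8^4 ≡ 8² = 64 ≡ 8, 8^8 ≡ 8² = 64 ≡ 8, 8^16 ≡ 8² = 64 ≡ 8, 8^32 ≡ 8² = 64 ≡ 8. So 8^32 ≡ 8 (mod 56).
So σ(6) = σ(8) = 8 while 6 ≠ 8, hence σ is not injective.
Since σ is not injective, we determine |image(σ)|. Computing x^32 mod 56 for each x (by repeated squaring, reducing mod 56 at every step), the values σ(0), σ(1), …, σ(55) are: 0, 1, 32, 9, 16, 25, 8, 49, 8, 25, 16, 9, 32, 1, 0, 1, 32, 9, 16, 25, 8, 49, 8, 25, 16, 9, 32, 1, 0, 1, 32, 9, 16, 25, 8, 49, 8, 25, 16, 9, 32, 1, 0, 1, 32, 9, 16, 25, 8, 49, 8, 25, 16, 9, 32, 1.
The distinct values are {0, 1, 8, 9, 16, 25, 32, 49}; there are 8 of them.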